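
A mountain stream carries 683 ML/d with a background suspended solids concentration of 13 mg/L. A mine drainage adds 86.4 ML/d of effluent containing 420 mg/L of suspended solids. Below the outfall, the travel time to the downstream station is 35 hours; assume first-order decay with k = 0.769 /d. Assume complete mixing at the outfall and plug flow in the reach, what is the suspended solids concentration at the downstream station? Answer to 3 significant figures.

19.1 mg/L

After mixing, C = (683.0·13.00 + 86.40·420.0) / 769.4 = 45170/769.4 = 58.70 mg/L.
First-order decay: C = 58.70·exp(−k·t) = 58.70·0.3258 = 19.13 mg/L.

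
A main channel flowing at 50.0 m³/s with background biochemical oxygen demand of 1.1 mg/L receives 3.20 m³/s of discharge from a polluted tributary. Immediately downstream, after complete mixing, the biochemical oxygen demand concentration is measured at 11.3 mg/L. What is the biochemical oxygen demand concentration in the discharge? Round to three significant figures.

Mass balance: 50.00·1.100 + 3.200·Cₑ = 53.20·11.30
→ Cₑ = (53.20·11.30 − 50.00·1.100) / 3.200 = 170.7 mg/L.

171 mg/L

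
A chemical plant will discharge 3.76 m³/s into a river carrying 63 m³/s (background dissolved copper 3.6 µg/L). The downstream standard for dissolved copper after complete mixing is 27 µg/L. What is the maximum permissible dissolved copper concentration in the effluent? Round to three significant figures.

At the limit, (Qr·Cr + Qe·Cₑ)/(Qr + Qe) = 27:
Cₑ = (66.76·27 − 63.00·3.600) / 3.760 = 419.1 µg/L.

419 µg/L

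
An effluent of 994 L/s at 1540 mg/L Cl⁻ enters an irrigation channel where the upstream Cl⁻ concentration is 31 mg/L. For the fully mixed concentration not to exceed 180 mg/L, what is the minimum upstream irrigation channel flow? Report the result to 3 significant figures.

9070 L/s

Set C_mix = 180: (Q·31.00 + 994.0·1540) / (Q + 994.0) = 180
→ Q = 994.0·(1540 − 180)/(180 − 31.00) = 9073 L/s.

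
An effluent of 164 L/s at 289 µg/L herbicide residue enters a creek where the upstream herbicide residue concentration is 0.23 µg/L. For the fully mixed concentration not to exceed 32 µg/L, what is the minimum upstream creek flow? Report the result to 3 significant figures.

Set C_mix = 32: (Q·0.2300 + 164.0·289.0) / (Q + 164.0) = 32
→ Q = 164.0·(289.0 − 32)/(32 − 0.2300) = 1327 L/s.

1330 L/s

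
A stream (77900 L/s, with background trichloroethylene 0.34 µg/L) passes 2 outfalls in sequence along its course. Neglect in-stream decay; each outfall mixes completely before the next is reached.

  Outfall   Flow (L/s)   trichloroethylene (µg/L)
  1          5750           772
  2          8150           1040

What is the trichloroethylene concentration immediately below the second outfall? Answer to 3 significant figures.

Below outfall 1: Q → 83650 L/s, C = (77900·0.3400 + 5750·772.0)/83650 = 53.38 µg/L.
Below outfall 2: Q → 91800 L/s, C = (83650·53.38 + 8150·1040)/91800 = 141.0 µg/L.

141 µg/L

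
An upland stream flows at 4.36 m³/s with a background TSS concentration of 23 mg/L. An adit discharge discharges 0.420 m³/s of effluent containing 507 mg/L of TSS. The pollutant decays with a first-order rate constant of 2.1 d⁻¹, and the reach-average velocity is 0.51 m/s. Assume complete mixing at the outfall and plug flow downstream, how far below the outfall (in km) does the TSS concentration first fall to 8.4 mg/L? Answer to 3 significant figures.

Flow-weighted average: C = (4.360·23.00 + 0.4200·507.0) / 4.780 = 313.2/4.780 = 65.53 mg/L.
Set 65.53·exp(−k·t) = 8.4 → t = ln(65.53/8.4)/k = 84520 s = 23.48 h.
Distance = v·t = 0.51·84520 = 43100 m = 43.10 km.

43.1 km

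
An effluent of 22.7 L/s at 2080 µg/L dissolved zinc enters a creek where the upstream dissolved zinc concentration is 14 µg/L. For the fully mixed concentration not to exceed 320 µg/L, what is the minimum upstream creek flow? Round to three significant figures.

Set C_mix = 320: (Q·14.00 + 22.70·2080) / (Q + 22.70) = 320
→ Q = 22.70·(2080 − 320)/(320 − 14.00) = 130.6 L/s.

131 L/s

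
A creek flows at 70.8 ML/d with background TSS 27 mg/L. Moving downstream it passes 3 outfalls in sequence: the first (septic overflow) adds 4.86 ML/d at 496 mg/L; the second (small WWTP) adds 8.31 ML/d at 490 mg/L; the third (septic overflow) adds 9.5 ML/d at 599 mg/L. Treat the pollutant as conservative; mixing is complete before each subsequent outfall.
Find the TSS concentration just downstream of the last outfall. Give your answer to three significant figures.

151 mg/L

After outfall 1: Q = 70.80 + 4.860 = 75.66 ML/d; C = (70.80·27.00 + 4.860·496.0)/75.66 = 57.13 mg/L.
After outfall 2: Q = 75.66 + 8.310 = 83.97 ML/d; C = (75.66·57.13 + 8.310·490.0)/83.97 = 99.96 mg/L.
After outfall 3: Q = 83.97 + 9.500 = 93.47 ML/d; C = (83.97·99.96 + 9.500·599.0)/93.47 = 150.7 mg/L.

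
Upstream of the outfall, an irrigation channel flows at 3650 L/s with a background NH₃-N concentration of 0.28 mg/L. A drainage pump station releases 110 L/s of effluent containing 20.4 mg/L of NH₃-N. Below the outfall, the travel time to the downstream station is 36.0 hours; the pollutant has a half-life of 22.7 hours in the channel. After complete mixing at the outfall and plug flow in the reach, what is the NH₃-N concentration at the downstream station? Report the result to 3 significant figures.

After mixing, C = (3650·0.2800 + 110.0·20.40) / 3760 = 3266/3760 = 0.8686 mg/L.
Half-life 22.7 h → k = ln 2 / 22.7 = 0.03054 h⁻¹ = 0.7328 d⁻¹.
Decay over the reach: 0.8686·exp(−kt) = 0.8686·0.3331 = 0.2894 mg/L.

0.289 mg/L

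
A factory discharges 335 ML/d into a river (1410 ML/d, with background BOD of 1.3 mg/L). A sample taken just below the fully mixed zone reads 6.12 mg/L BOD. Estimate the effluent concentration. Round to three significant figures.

Mass balance: 1410·1.300 + 335.0·Cₑ = 1745·6.120
→ Cₑ = (1745·6.120 − 1410·1.300) / 335.0 = 26.41 mg/L.

26.4 mg/L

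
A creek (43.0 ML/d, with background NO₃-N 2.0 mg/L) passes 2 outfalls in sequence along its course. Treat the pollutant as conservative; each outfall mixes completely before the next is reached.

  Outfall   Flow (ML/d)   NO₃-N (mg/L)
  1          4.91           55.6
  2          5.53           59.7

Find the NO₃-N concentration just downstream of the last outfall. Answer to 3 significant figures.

Outfall 1: combined Q = 47.91 ML/d; C = (43.00·2.000 + 4.910·55.60)/47.91 = 7.493 mg/L.
Outfall 2: combined Q = 53.44 ML/d; C = (47.91·7.493 + 5.530·59.70)/53.44 = 12.90 mg/L.

12.9 mg/L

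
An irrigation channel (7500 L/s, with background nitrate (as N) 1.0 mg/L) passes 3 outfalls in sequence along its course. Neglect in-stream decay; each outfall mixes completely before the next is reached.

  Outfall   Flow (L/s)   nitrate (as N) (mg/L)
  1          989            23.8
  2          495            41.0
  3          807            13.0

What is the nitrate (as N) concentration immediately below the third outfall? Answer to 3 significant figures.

Outfall 1: combined Q = 8489 L/s; C = (7500·1.000 + 989.0·23.80)/8489 = 3.656 mg/L.
Outfall 2: combined Q = 8984 L/s; C = (8489·3.656 + 495.0·41.00)/8984 = 5.714 mg/L.
Outfall 3: combined Q = 9791 L/s; C = (8984·5.714 + 807.0·13.00)/9791 = 6.314 mg/L.

6.31 mg/L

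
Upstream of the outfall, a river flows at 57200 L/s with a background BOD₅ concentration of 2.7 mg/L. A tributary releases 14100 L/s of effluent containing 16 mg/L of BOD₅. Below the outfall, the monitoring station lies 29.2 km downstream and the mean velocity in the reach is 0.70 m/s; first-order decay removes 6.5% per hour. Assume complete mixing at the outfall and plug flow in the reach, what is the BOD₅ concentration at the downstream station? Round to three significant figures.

After mixing, C = (57200·2.700 + 14100·16.00) / 71300 = 380000/71300 = 5.330 mg/L.
Travel time t = 29.2·1000 / 0.70 = 41710 s = 11.59 h.
6.5%/h lost → k = −ln(1 − 0.065) = 0.06721 h⁻¹.
Applying C = C₀e^(−kt): 5.330 × 0.4590 = 2.446 mg/L.

2.45 mg/L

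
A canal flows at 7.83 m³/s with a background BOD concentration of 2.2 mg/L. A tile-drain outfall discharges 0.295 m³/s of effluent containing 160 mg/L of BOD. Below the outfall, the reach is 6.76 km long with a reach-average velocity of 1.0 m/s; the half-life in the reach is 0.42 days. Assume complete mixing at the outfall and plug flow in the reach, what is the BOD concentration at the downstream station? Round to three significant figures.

Conservation of mass: C = (7.830·2.200 + 0.2950·160.0) / 8.125 = 64.43/8.125 = 7.929 mg/L.
Travel time t = 6.76·1000 / 1.0 = 6760 s = 1.878 h.
Half-life 0.42 d → k = ln 2 / 0.42 = 1.650 d⁻¹.
Applying C = C₀e^(−kt): 7.929 × 0.8789 = 6.969 mg/L.

6.97 mg/L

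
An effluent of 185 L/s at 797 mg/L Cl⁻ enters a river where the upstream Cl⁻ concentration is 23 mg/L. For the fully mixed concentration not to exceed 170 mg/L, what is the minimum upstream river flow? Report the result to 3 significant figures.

Set C_mix = 170: (Q·23.00 + 185.0·797.0) / (Q + 185.0) = 170
→ Q = 185.0·(797.0 − 170)/(170 − 23.00) = 789.1 L/s.

789 L/s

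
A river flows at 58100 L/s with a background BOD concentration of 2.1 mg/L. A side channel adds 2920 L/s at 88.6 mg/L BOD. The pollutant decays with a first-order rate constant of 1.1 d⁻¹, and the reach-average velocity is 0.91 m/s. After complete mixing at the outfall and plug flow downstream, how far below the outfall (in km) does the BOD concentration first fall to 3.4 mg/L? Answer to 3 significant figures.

Flow-weighted average: C = (58100·2.100 + 2920·88.60) / 61020 = 380700/61020 = 6.239 mg/L.
Set 6.239·exp(−k·t) = 3.4 → t = ln(6.239/3.4)/k = 47680 s = 13.25 h.
Distance = v·t = 0.91·47680 = 43390 m = 43.39 km.

43.4 km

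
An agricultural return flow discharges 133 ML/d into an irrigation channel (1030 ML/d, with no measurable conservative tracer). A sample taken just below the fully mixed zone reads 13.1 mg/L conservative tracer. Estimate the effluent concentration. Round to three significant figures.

Mass balance: 1030·0 + 133.0·Cₑ = 1163·13.10
→ Cₑ = (1163·13.10 − 1030·0) / 133.0 = 114.6 mg/L.

115 mg/L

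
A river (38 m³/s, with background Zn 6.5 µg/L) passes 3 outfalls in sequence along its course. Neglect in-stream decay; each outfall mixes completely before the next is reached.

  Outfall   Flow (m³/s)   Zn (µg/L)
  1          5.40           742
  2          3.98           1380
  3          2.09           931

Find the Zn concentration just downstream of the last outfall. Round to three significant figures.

Outfall 1: combined Q = 43.40 m³/s; C = (38.00·6.500 + 5.400·742.0)/43.40 = 98.01 µg/L.
Outfall 2: combined Q = 47.38 m³/s; C = (43.40·98.01 + 3.980·1380)/47.38 = 205.7 µg/L.
Outfall 3: combined Q = 49.47 m³/s; C = (47.38·205.7 + 2.090·931.0)/49.47 = 236.3 µg/L.

236 µg/L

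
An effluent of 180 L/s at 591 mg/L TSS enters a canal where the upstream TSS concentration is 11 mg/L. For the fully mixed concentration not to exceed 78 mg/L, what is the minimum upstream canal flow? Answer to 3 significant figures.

1380 L/s

Set C_mix = 78: (Q·11.00 + 180.0·591.0) / (Q + 180.0) = 78
→ Q = 180.0·(591.0 − 78)/(78 − 11.00) = 1378 L/s.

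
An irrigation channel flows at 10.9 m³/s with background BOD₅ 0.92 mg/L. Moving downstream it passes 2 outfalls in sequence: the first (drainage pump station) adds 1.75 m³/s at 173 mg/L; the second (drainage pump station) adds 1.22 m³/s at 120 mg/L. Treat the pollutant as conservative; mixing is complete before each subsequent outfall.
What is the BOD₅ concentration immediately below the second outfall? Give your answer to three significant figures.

33.1 mg/L

Below outfall 1: Q → 12.65 m³/s, C = (10.90·0.9200 + 1.750·173.0)/12.65 = 24.73 mg/L.
Below outfall 2: Q → 13.87 m³/s, C = (12.65·24.73 + 1.220·120.0)/13.87 = 33.11 mg/L.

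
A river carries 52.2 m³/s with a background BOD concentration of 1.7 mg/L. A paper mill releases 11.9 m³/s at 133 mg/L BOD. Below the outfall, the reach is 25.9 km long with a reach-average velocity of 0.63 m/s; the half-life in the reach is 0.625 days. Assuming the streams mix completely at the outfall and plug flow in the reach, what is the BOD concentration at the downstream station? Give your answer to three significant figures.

Flow-weighted average: C = (52.20·1.700 + 11.90·133.0) / 64.10 = 1671/64.10 = 26.08 mg/L.
Travel time t = 25.9·1000 / 0.63 = 41110 s = 11.42 h.
Half-life 0.625 d → k = ln 2 / 0.625 = 1.109 d⁻¹.
First-order decay: C = 26.08·exp(−k·t) = 26.08·0.5900 = 15.38 mg/L.

15.4 mg/L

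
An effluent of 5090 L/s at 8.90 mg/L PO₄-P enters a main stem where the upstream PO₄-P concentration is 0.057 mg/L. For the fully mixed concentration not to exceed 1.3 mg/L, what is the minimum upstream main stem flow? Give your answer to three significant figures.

31100 L/s

Set C_mix = 1.3: (Q·0.05700 + 5090·8.900) / (Q + 5090) = 1.3
→ Q = 5090·(8.900 − 1.3)/(1.3 − 0.05700) = 31120 L/s.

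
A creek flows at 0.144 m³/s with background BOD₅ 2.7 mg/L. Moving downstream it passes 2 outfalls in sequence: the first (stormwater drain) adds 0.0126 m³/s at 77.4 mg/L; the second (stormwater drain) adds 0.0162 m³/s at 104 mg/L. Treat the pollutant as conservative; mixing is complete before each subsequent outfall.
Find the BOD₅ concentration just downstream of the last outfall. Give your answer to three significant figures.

17.6 mg/L

Below outfall 1: Q → 0.1566 m³/s, C = (0.1440·2.700 + 0.01260·77.40)/0.1566 = 8.710 mg/L.
Below outfall 2: Q → 0.1728 m³/s, C = (0.1566·8.710 + 0.01620·104.0)/0.1728 = 17.64 mg/L.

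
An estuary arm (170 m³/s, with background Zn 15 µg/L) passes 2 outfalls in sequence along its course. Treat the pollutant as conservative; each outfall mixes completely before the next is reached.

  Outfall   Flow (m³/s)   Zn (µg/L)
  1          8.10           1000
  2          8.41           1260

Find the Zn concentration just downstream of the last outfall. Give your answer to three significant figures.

Outfall 1: combined Q = 178.1 m³/s; C = (170.0·15.00 + 8.100·1000)/178.1 = 59.80 µg/L.
Outfall 2: combined Q = 186.5 m³/s; C = (178.1·59.80 + 8.410·1260)/186.5 = 113.9 µg/L.

114 µg/L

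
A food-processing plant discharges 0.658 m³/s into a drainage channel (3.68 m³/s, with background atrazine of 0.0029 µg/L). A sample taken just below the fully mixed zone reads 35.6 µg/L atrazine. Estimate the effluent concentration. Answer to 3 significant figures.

235 µg/L

Mass balance: 3.680·0.002900 + 0.6580·Cₑ = 4.338·35.60
→ Cₑ = (4.338·35.60 − 3.680·0.002900) / 0.6580 = 234.7 µg/L.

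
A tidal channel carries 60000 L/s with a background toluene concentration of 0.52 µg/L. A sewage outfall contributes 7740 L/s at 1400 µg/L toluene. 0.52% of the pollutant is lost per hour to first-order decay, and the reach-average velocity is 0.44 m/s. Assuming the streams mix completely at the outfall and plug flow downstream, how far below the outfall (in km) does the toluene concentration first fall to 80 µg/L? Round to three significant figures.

Conservation of mass: C = (60000·0.5200 + 7740·1400) / 67740 = 10870000/67740 = 160.4 µg/L.
0.52%/h lost → k = −ln(1 − 0.0052) = 0.005214 h⁻¹.
Set 160.4·exp(−k·t) = 80 → t = ln(160.4/80)/k = 480500 s = 133.5 h.
Distance = v·t = 0.44·480500 = 211400 m = 211.4 km.

211 km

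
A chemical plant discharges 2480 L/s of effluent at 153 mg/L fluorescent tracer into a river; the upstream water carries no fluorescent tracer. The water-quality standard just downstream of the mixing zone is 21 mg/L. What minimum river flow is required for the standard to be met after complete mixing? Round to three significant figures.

15600 L/s

Set C_mix = 21: (Q·0 + 2480·153.0) / (Q + 2480) = 21
→ Q = 2480·(153.0 − 21)/(21 − 0) = 15590 L/s.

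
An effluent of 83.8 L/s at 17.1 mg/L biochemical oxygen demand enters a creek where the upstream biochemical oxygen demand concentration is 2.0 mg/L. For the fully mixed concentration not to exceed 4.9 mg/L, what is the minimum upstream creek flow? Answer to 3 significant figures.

353 L/s

Set C_mix = 4.9: (Q·2.000 + 83.80·17.10) / (Q + 83.80) = 4.9
→ Q = 83.80·(17.10 − 4.9)/(4.9 − 2.000) = 352.5 L/s.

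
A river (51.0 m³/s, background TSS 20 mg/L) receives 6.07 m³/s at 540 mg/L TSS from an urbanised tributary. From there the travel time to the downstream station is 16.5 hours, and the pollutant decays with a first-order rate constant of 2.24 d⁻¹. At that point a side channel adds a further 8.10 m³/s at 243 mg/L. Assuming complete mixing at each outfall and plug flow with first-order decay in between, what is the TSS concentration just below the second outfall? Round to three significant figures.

44.3 mg/L

Mass balance: C = (51.00·20.00 + 6.070·540.0) / 57.07 = 4298/57.07 = 75.31 mg/L; combined flow 57.07 m³/s.
After decay, C = 75.31 × e^(−kt) = 75.31 × 0.2144 = 16.14 mg/L.
At the second outfall, C = (57.07·16.14 + 8.100·243.0) / (57.07 + 8.100) = 44.34 mg/L.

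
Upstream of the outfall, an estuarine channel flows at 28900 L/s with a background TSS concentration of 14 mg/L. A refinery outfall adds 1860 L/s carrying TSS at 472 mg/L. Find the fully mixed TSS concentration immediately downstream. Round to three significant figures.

Mixed concentration C = ΣQC/ΣQ = (28900·14.00 + 1860·472.0) / 30760 = 1283000/30760 = 41.69 mg/L.

41.7 mg/L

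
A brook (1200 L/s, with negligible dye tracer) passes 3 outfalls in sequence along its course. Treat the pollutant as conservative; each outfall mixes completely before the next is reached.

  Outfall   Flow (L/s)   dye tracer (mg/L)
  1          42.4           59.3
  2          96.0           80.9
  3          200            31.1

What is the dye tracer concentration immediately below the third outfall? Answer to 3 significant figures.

10.7 mg/L

Outfall 1: combined Q = 1242 L/s; C = (1200·0 + 42.40·59.30)/1242 = 2.024 mg/L.
Outfall 2: combined Q = 1338 L/s; C = (1242·2.024 + 96.00·80.90)/1338 = 7.681 mg/L.
Outfall 3: combined Q = 1538 L/s; C = (1338·7.681 + 200.0·31.10)/1538 = 10.73 mg/L.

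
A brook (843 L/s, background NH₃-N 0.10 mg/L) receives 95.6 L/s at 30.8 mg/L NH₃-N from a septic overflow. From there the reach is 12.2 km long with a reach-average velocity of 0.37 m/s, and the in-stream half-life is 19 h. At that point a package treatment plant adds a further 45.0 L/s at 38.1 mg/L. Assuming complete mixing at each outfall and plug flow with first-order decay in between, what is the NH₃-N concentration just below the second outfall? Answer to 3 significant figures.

After mixing, C = (843.0·0.1000 + 95.60·30.80) / 938.6 = 3029/938.6 = 3.227 mg/L; combined flow 938.6 L/s.
Travel time t = 12.2·1000 / 0.37 = 32970 s = 9.159 h.
Half-life 19 h → k = ln 2 / 19 = 0.03648 h⁻¹ = 0.8756 d⁻¹.
Decay over the reach: 3.227·exp(−kt) = 3.227·0.7160 = 2.310 mg/L.
At the second outfall, C = (938.6·2.310 + 45.00·38.10) / (938.6 + 45.00) = 3.948 mg/L.

3.95 mg/L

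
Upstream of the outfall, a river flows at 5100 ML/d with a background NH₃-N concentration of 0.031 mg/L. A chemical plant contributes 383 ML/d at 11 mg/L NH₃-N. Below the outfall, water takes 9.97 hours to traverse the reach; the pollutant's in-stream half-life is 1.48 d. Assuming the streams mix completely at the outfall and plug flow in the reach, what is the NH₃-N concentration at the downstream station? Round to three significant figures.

Conservation of mass: C = (5100·0.03100 + 383.0·11.00) / 5483 = 4371/5483 = 0.7972 mg/L.
Half-life 1.48 d → k = ln 2 / 1.48 = 0.4683 d⁻¹.
Applying C = C₀e^(−kt): 0.7972 × 0.8232 = 0.6563 mg/L.

0.656 mg/L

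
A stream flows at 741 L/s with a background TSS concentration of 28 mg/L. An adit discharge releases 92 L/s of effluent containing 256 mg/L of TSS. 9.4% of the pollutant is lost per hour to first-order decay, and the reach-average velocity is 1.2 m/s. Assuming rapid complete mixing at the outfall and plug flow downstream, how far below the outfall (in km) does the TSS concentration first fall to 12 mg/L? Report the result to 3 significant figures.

Flow-weighted average: C = (741.0·28.00 + 92.00·256.0) / 833.0 = 44300/833.0 = 53.18 mg/L.
9.4%/h lost → k = −ln(1 − 0.094) = 0.09872 h⁻¹.
Set 53.18·exp(−k·t) = 12 → t = ln(53.18/12)/k = 54290 s = 15.08 h.
Distance = v·t = 1.2·54290 = 65150 m = 65.15 km.

65.2 km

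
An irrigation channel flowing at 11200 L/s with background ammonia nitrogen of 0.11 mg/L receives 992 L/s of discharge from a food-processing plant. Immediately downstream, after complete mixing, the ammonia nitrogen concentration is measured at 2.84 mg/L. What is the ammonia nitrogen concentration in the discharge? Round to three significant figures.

Mass balance: 11200·0.1100 + 992.0·Cₑ = 12190·2.840
→ Cₑ = (12190·2.840 − 11200·0.1100) / 992.0 = 33.66 mg/L.

33.7 mg/L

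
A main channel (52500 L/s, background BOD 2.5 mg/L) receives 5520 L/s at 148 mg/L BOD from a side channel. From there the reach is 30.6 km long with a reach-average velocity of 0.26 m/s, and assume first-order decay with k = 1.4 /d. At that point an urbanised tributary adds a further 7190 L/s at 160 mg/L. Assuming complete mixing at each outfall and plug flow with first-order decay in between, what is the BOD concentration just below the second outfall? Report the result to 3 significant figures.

19.8 mg/L

Mass balance: C = (52500·2.500 + 5520·148.0) / 58020 = 948200/58020 = 16.34 mg/L; combined flow 58020 L/s.
Travel time t = 30.6·1000 / 0.26 = 117700 s = 32.69 h.
Applying C = C₀e^(−kt): 16.34 × 0.1485 = 2.427 mg/L.
At the second outfall, C = (58020·2.427 + 7190·160.0) / (58020 + 7190) = 19.80 mg/L.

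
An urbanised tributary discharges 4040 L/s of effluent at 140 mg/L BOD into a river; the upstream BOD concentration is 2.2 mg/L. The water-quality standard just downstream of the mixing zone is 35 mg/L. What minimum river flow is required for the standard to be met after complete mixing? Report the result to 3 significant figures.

Set C_mix = 35: (Q·2.200 + 4040·140.0) / (Q + 4040) = 35
→ Q = 4040·(140.0 − 35)/(35 − 2.200) = 12930 L/s.

12900 L/s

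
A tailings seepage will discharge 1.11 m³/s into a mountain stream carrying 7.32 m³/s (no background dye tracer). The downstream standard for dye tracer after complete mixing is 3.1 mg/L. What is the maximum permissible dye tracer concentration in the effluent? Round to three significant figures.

23.5 mg/L

At the limit, (Qr·Cr + Qe·Cₑ)/(Qr + Qe) = 3.1:
Cₑ = (8.430·3.1 − 7.320·0) / 1.110 = 23.54 mg/L.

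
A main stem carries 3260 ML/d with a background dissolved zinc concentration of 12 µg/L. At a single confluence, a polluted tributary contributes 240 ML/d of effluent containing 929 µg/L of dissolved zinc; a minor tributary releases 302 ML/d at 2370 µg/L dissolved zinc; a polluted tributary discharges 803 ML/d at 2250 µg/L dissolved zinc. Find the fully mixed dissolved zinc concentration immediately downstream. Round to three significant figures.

605 µg/L

Mass balance: C = (3260·12.00 + 240.0·929.0 + 302.0·2370 + 803.0·2250) / 4605 = 2785000/4605 = 604.7 µg/L.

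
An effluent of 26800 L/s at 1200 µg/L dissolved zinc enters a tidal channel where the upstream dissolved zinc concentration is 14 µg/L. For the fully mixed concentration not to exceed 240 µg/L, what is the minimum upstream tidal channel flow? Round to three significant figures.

Set C_mix = 240: (Q·14.00 + 26800·1200) / (Q + 26800) = 240
→ Q = 26800·(1200 − 240)/(240 − 14.00) = 113800 L/s.

114000 L/s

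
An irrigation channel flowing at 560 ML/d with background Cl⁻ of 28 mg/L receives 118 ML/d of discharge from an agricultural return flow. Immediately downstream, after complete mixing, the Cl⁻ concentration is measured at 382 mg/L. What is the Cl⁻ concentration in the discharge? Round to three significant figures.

2060 mg/L

Mass balance: 560.0·28.00 + 118.0·Cₑ = 678.0·382.0
→ Cₑ = (678.0·382.0 − 560.0·28.00) / 118.0 = 2062 mg/L.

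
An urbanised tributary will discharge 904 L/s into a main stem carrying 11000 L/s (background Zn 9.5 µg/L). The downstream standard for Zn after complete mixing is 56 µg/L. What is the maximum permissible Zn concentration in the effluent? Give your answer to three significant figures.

At the limit, (Qr·Cr + Qe·Cₑ)/(Qr + Qe) = 56:
Cₑ = (11900·56 − 11000·9.500) / 904.0 = 621.8 µg/L.

622 µg/L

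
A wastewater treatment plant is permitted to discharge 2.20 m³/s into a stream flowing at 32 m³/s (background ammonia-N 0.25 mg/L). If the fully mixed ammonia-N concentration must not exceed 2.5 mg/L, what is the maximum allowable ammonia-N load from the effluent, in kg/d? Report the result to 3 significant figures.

6700 kg/d

Mass balance at the limit: 32.00·0.2500 + 2.200·Cₑ = 34.20·2.5 → Cₑ = 35.23 mg/L.
Load = 2.200 m³/s × 35.23 g/m³ × 86 400 s/d = 6696 kg/d.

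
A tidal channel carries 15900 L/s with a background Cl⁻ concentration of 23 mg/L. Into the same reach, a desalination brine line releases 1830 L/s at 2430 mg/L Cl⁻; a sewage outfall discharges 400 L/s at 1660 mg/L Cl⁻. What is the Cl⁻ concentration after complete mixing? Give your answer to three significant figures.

302 mg/L

Mass balance: C = (15900·23.00 + 1830·2430 + 400.0·1660) / 18130 = 5477000/18130 = 302.1 mg/L.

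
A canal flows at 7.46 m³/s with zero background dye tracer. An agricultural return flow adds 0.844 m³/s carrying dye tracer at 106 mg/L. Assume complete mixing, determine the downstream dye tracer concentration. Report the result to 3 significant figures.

10.8 mg/L

Conservation of mass: C = (7.460·0 + 0.8440·106.0) / 8.304 = 89.46/8.304 = 10.77 mg/L.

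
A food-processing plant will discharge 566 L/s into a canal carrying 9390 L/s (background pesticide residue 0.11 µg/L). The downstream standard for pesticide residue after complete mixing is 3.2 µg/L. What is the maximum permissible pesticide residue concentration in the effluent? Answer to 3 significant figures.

At the limit, (Qr·Cr + Qe·Cₑ)/(Qr + Qe) = 3.2:
Cₑ = (9956·3.2 − 9390·0.1100) / 566.0 = 54.46 µg/L.

54.5 µg/L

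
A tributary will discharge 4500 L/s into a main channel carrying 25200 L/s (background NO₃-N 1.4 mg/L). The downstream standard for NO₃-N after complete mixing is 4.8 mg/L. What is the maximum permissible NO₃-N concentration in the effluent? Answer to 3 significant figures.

At the limit, (Qr·Cr + Qe·Cₑ)/(Qr + Qe) = 4.8:
Cₑ = (29700·4.8 − 25200·1.400) / 4500 = 23.84 mg/L.

23.8 mg/L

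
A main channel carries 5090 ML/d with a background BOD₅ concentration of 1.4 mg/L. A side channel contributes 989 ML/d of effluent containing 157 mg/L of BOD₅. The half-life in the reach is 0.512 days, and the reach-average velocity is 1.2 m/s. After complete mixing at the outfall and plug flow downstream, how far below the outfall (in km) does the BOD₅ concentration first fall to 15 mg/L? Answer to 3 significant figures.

44.2 km

Flow-weighted average: C = (5090·1.400 + 989.0·157.0) / 6079 = 162400/6079 = 26.71 mg/L.
Half-life 0.512 d → k = ln 2 / 0.512 = 1.354 d⁻¹.
Set 26.71·exp(−k·t) = 15 → t = ln(26.71/15)/k = 36830 s = 10.23 h.
Distance = v·t = 1.2·36830 = 44200 m = 44.20 km.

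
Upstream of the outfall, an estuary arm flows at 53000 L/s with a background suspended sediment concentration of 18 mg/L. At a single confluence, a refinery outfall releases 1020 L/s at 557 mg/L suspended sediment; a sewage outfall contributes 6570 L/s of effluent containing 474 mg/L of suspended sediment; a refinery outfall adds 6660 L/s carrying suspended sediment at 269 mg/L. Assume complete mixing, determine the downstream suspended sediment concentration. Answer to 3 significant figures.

95.6 mg/L

Flow-weighted average: C = (53000·18.00 + 1020·557.0 + 6570·474.0 + 6660·269.0) / 67250 = 6428000/67250 = 95.58 mg/L.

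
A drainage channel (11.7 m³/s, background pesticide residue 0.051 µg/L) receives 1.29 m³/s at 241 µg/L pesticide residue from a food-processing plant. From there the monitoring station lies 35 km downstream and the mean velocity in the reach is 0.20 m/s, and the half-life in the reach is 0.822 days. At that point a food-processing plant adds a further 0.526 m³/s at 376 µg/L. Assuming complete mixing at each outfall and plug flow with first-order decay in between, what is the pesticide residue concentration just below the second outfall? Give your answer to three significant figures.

18.8 µg/L

Conservation of mass: C = (11.70·0.05100 + 1.290·241.0) / 12.99 = 311.5/12.99 = 23.98 µg/L; combined flow 12.99 m³/s.
Travel time t = 35·1000 / 0.20 = 175000 s = 48.61 h.
Half-life 0.822 d → k = ln 2 / 0.822 = 0.8432 d⁻¹.
First-order decay: C = 23.98·exp(−k·t) = 23.98·0.1812 = 4.346 µg/L.
At the second outfall, C = (12.99·4.346 + 0.5260·376.0) / (12.99 + 0.5260) = 18.81 µg/L.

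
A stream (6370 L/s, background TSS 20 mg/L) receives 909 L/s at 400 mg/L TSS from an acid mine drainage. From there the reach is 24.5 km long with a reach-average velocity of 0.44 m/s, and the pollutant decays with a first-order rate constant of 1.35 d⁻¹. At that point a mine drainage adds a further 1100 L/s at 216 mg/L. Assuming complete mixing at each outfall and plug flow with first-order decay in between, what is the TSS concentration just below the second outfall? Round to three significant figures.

Mass balance: C = (6370·20.00 + 909.0·400.0) / 7279 = 491000/7279 = 67.45 mg/L; combined flow 7279 L/s.
Travel time t = 24.5·1000 / 0.44 = 55680 s = 15.47 h.
After decay, C = 67.45 × e^(−kt) = 67.45 × 0.4189 = 28.26 mg/L.
Second outfall: C = (7279·28.26 + 1100·216.0)/8379 = 52.91 mg/L.

52.9 mg/L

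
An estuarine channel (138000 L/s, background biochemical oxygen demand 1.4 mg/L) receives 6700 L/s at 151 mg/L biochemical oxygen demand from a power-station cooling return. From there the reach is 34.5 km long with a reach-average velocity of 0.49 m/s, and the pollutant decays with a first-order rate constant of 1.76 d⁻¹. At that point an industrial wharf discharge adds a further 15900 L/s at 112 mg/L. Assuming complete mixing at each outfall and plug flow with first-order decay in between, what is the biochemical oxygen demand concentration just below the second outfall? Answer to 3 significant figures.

After mixing, C = (138000·1.400 + 6700·151.0) / 144700 = 1205000/144700 = 8.327 mg/L; combined flow 144700 L/s.
Travel time t = 34.5·1000 / 0.49 = 70410 s = 19.56 h.
Applying C = C₀e^(−kt): 8.327 × 0.2383 = 1.984 mg/L.
Second outfall: C = (144700·1.984 + 15900·112.0)/160600 = 12.88 mg/L.

12.9 mg/L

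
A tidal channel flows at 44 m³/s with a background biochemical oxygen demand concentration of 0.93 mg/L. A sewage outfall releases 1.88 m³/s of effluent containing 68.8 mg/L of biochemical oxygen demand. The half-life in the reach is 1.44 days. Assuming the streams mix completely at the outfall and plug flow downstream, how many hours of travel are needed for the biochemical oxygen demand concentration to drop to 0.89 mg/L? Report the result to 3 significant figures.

71.2 h

Mixed concentration C = ΣQC/ΣQ = (44.00·0.9300 + 1.880·68.80) / 45.88 = 170.3/45.88 = 3.711 mg/L.
Half-life 1.44 d → k = ln 2 / 1.44 = 0.4814 d⁻¹.
3.711·exp(−k·t) = 0.89 → t = ln(3.711/0.89)/k = 256300 s = 71.19 h.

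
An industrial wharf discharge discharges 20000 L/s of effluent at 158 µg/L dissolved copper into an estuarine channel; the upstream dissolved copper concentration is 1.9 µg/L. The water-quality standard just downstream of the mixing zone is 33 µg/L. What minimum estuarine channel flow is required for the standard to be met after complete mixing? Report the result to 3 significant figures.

Set C_mix = 33: (Q·1.900 + 20000·158.0) / (Q + 20000) = 33
→ Q = 20000·(158.0 − 33)/(33 − 1.900) = 80390 L/s.

80400 L/s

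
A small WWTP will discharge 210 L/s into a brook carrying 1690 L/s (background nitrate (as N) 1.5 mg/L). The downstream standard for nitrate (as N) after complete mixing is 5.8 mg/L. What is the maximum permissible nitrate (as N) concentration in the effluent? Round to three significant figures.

At the limit, (Qr·Cr + Qe·Cₑ)/(Qr + Qe) = 5.8:
Cₑ = (1900·5.8 − 1690·1.500) / 210.0 = 40.40 mg/L.

40.4 mg/L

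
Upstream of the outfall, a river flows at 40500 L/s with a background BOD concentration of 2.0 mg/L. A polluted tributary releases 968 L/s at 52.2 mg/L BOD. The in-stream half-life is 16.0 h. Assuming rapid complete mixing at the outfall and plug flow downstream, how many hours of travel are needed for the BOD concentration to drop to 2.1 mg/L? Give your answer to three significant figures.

Conservation of mass: C = (40500·2.000 + 968.0·52.20) / 41470 = 131500/41470 = 3.172 mg/L.
Half-life 16.0 h → k = ln 2 / 16.0 = 0.04332 h⁻¹ = 1.040 d⁻¹.
3.172·exp(−k·t) = 2.1 → t = ln(3.172/2.1)/k = 34270 s = 9.519 h.

9.52 h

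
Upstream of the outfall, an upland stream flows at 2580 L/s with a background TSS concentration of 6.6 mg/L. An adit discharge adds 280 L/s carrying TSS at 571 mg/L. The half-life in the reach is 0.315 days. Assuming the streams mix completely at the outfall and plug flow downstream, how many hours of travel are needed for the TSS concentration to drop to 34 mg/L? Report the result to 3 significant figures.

Flow-weighted average: C = (2580·6.600 + 280.0·571.0) / 2860 = 176900/2860 = 61.86 mg/L.
Half-life 0.315 d → k = ln 2 / 0.315 = 2.200 d⁻¹.
61.86·exp(−k·t) = 34 → t = ln(61.86/34)/k = 23500 s = 6.527 h.

6.53 h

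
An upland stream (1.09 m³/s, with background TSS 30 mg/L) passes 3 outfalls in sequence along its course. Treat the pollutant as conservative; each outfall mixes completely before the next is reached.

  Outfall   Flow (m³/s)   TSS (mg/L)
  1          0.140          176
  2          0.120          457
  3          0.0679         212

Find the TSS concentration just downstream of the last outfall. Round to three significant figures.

89.3 mg/L

Below outfall 1: Q → 1.230 m³/s, C = (1.090·30.00 + 0.1400·176.0)/1.230 = 46.62 mg/L.
Below outfall 2: Q → 1.350 m³/s, C = (1.230·46.62 + 0.1200·457.0)/1.350 = 83.10 mg/L.
Below outfall 3: Q → 1.418 m³/s, C = (1.350·83.10 + 0.06790·212.0)/1.418 = 89.27 mg/L.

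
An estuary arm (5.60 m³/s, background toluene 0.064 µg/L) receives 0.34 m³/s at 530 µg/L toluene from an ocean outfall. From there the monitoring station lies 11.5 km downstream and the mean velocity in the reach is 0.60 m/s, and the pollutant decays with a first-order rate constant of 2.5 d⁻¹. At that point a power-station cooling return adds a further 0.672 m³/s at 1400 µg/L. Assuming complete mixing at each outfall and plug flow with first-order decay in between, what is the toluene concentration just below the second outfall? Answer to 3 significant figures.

158 µg/L

Mass balance: C = (5.600·0.06400 + 0.3400·530.0) / 5.940 = 180.6/5.940 = 30.40 µg/L; combined flow 5.940 m³/s.
Travel time t = 11.5·1000 / 0.60 = 19170 s = 5.324 h.
After decay, C = 30.40 × e^(−kt) = 30.40 × 0.5743 = 17.46 µg/L.
At the second outfall, C = (5.940·17.46 + 0.6720·1400) / (5.940 + 0.6720) = 158.0 µg/L.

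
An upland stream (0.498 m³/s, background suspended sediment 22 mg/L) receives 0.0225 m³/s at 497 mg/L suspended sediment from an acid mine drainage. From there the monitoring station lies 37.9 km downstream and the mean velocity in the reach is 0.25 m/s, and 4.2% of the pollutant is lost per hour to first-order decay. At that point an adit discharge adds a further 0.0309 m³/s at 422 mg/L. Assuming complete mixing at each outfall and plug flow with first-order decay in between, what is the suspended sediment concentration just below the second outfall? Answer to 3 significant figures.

30.2 mg/L

Mixed concentration C = ΣQC/ΣQ = (0.4980·22.00 + 0.02250·497.0) / 0.5205 = 22.14/0.5205 = 42.53 mg/L; combined flow 0.5205 m³/s.
Travel time t = 37.9·1000 / 0.25 = 151600 s = 42.11 h.
4.2%/h lost → k = −ln(1 − 0.042) = 0.04291 h⁻¹.
Applying C = C₀e^(−kt): 42.53 × 0.1642 = 6.982 mg/L.
At the second outfall, C = (0.5205·6.982 + 0.03090·422.0) / (0.5205 + 0.03090) = 30.24 mg/L.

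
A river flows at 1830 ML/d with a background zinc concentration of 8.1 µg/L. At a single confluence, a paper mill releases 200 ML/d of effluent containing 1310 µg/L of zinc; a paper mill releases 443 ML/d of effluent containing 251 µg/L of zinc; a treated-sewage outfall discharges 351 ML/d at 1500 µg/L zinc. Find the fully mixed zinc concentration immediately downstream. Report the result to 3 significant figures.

324 µg/L

Conservation of mass: C = (1830·8.100 + 200.0·1310 + 443.0·251.0 + 351.0·1500) / 2824 = 914500/2824 = 323.8 µg/L.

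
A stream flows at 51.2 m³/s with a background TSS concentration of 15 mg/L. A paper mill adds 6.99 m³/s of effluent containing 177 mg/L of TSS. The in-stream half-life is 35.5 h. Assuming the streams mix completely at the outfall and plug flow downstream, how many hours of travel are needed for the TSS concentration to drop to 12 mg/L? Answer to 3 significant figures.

After mixing, C = (51.20·15.00 + 6.990·177.0) / 58.19 = 2005/58.19 = 34.46 mg/L.
Half-life 35.5 h → k = ln 2 / 35.5 = 0.01953 h⁻¹ = 0.4686 d⁻¹.
34.46·exp(−k·t) = 12 → t = ln(34.46/12)/k = 194500 s = 54.03 h.

54.0 h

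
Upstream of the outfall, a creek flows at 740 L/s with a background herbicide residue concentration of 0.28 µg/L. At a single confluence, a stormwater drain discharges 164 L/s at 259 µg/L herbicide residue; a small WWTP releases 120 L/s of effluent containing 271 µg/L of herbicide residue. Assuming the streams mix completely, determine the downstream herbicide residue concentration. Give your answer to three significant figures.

After mixing, C = (740.0·0.2800 + 164.0·259.0 + 120.0·271.0) / 1024 = 75200/1024 = 73.44 µg/L.

73.4 µg/L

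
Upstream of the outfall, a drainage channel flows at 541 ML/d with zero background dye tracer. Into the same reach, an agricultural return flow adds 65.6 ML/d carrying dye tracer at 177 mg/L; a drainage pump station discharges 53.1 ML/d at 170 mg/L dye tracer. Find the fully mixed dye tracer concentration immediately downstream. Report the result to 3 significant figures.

Mixed concentration C = ΣQC/ΣQ = (541.0·0 + 65.60·177.0 + 53.10·170.0) / 659.7 = 20640/659.7 = 31.28 mg/L.

31.3 mg/L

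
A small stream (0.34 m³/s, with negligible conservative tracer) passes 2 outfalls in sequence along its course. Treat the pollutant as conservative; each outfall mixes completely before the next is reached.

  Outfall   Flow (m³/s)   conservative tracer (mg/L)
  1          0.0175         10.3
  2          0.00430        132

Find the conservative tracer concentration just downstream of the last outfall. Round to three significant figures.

Below outfall 1: Q → 0.3575 m³/s, C = (0.3400·0 + 0.01750·10.30)/0.3575 = 0.5042 mg/L.
Below outfall 2: Q → 0.3618 m³/s, C = (0.3575·0.5042 + 0.004300·132.0)/0.3618 = 2.067 mg/L.

2.07 mg/L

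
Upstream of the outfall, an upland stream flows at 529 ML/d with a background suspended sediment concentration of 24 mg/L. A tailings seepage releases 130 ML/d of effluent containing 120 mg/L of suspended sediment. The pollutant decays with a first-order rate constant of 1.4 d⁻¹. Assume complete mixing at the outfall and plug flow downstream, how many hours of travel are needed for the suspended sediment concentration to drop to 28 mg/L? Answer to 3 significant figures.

7.33 h

Mixed concentration C = ΣQC/ΣQ = (529.0·24.00 + 130.0·120.0) / 659.0 = 28300/659.0 = 42.94 mg/L.
42.94·exp(−k·t) = 28 → t = ln(42.94/28)/k = 26390 s = 7.329 h.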